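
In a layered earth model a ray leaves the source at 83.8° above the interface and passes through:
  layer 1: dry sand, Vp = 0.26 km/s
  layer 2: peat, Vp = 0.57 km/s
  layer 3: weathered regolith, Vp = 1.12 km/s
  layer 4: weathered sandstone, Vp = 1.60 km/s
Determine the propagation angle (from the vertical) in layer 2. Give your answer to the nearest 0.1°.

13.7°

From the normal: θ₁ = 90° − 83.8° = 6.2°.
Snell's law across each interface conserves sin θ / V, so sin θ_2 = V_2·sin θ₁/V₁.
sin θ_2 = 0.57 × sin 6.2° / 0.26 = 0.2368.
θ_2 = 13.70° from the vertical.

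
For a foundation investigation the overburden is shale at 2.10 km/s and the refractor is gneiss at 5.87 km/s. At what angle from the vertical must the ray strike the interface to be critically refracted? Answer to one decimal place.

21.0°

At critical incidence the refracted ray runs along the interface (θ₂ = 90°), so sin θ_c = V₁/V₂.
θ_c = arcsin(2.10/5.87) = arcsin 0.3578 = 20.96°.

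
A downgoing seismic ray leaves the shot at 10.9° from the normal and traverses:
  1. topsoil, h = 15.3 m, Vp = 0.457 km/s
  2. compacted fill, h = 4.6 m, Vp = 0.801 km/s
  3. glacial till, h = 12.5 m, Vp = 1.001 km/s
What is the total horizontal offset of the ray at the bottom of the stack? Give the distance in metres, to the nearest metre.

Ray parameter p = sin 10.9° / 0.457 km/s = 4.1378e-01 s/km.
Layer 1: θ = 10.90°; offset = 15.3·tan 10.90° = 2.946 m.
Layer 2: sin θ = p·0.801 = 0.3314 → θ = 19.36°; offset = 4.6·tan 19.36° = 1.616 m.
Layer 3: sin θ = p·1.001 = 0.4142 → θ = 24.47°; offset = 12.5·tan 24.47° = 5.688 m.
Total horizontal offset = 10.250 m.

10 m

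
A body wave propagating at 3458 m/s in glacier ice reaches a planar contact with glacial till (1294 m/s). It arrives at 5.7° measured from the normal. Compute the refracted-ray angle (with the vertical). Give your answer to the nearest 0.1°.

sin θ₁/V₁ = sin θ₂/V₂ ⇒ sin θ₂ = 1294·sin 5.7°/3458 = 1294·0.0993/3458 = 0.0372.
θ₂ = arcsin 0.0372 = 2.13° from the normal.

2.1°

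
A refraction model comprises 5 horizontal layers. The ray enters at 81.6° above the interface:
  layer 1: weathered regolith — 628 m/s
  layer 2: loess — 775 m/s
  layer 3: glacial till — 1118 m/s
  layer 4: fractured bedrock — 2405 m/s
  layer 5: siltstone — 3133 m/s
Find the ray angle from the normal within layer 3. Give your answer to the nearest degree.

15°

From the normal: θ₁ = 90° − 81.6° = 8.4°.
Snell's law across each interface conserves sin θ / V, so sin θ_3 = V_3·sin θ₁/V₁.
sin θ_3 = 1118 × sin 8.4° / 628 = 0.2601.
θ_3 = 15.07° from the vertical.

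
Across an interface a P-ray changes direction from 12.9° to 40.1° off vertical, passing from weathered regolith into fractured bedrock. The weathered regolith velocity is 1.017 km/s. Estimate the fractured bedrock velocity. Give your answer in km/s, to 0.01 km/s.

Snell's law: sin 12.9°/V₁ = sin 40.1°/V₂.
V₂ = V₁·sin 40.1°/sin 12.9° = 1.017 × 2.8852 = 2.93 km/s.

2.93 km/s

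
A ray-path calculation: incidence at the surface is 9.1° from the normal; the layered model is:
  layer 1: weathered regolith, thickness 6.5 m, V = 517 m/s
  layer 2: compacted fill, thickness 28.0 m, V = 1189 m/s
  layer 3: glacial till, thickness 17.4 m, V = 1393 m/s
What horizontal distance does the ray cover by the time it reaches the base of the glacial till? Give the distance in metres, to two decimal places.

20.17 m

p = sin θ₁/V₁ = sin 9.1°/517 = 3.0592e-04 s/m is conserved through the stack.
Layer 1: θ = 9.10°; offset = 6.5·tan 9.10° = 1.0411 m.
Layer 2: sin θ = p·1189 = 0.3637 → θ = 21.33°; offset = 28.0·tan 21.33° = 10.9334 m.
Layer 3: sin θ = p·1393 = 0.4261 → θ = 25.22°; offset = 17.4·tan 25.22° = 8.1963 m.
Total horizontal offset = 20.1708 m.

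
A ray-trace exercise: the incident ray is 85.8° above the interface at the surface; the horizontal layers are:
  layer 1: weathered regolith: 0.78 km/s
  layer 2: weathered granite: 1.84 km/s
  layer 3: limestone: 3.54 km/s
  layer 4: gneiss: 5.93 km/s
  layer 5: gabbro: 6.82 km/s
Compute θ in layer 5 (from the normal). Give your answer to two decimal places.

From the normal: θ₁ = 90° − 85.8° = 4.2°.
Ray parameter p = sin 4.2° / 0.78 = 9.3895e-02 s/km.
sin θ_5 = p·V_5 = 9.3895e-02 × 6.82 = 0.6404.
θ_5 = arcsin 0.6404 = 39.82°.

39.82°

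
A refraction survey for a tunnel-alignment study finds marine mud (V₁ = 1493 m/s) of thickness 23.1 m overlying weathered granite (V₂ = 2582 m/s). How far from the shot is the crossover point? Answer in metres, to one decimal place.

89.4 m

x_cross = 2h·√((V₂+V₁)/(V₂−V₁)).
(V₂+V₁)/(V₂−V₁) = (2582+1493)/(2582−1493) = 3.7420; √ = 1.9344.
x_cross = 2·23.1·1.9344 = 89.37 m.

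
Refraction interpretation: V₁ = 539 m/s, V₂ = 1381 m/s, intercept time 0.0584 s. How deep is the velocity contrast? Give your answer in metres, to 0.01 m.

17.09 m

θ_c = arcsin(539/1381) = 22.97°; cos θ_c = 0.9207.
tᵢ = 2h cos θ_c/V₁ ⇒ h = tᵢ·V₁/(2 cos θ_c) = 0.0584·539/(2·0.9207) = 17.09 m.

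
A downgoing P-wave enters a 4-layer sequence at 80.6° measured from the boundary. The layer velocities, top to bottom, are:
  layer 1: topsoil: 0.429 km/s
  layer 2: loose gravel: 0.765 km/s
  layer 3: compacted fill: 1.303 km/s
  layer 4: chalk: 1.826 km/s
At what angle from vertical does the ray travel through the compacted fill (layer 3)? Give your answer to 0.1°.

From the normal: θ₁ = 90° − 80.6° = 9.4°.
Ray parameter p = sin 9.4° / 0.429 = 3.8071e-01 s/km.
sin θ_3 = p·V_3 = 3.8071e-01 × 1.303 = 0.4961.
θ_3 = arcsin 0.4961 = 29.74°.

29.7°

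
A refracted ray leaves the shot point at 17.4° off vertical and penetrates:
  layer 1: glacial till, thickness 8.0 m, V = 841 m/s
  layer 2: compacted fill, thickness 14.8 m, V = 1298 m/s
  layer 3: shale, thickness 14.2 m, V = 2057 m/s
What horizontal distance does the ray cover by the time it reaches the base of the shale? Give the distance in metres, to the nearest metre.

Ray parameter p = sin 17.4° / 841 m/s = 3.5558e-04 s/m.
Layer 1: θ = 17.40°; offset = 8.0·tan 17.40° = 2.507 m.
Layer 2: sin θ = p·1298 = 0.4615 → θ = 27.49°; offset = 14.8·tan 27.49° = 7.700 m.
Layer 3: sin θ = p·2057 = 0.7314 → θ = 47.01°; offset = 14.2·tan 47.01° = 15.231 m.
Σ offsets = 25.438 m.

25 m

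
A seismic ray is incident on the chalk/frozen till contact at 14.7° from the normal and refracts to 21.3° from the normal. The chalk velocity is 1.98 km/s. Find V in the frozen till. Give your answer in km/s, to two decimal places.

sin 14.7° = 0.2538; sin 21.3° = 0.3633.
V₂ = V₁·(sin θ₂/sin θ₁) = 1.98·(0.3633/0.2538) = 2.83 km/s.

2.83 km/s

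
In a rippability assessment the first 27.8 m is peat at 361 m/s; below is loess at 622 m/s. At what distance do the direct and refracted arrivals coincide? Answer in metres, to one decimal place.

107.9 m

θ_c = arcsin(361/622) = 35.48°, so cos θ_c = 0.8143 and tᵢ = 2h cos θ_c/V₁ = 0.1254 s.
At crossover x/V₁ = x/V₂ + tᵢ ⇒ x = tᵢ/(1/V₁ − 1/V₂) = 0.12542/(2.7701e-03 − 1.6077e-03) = 107.90 m.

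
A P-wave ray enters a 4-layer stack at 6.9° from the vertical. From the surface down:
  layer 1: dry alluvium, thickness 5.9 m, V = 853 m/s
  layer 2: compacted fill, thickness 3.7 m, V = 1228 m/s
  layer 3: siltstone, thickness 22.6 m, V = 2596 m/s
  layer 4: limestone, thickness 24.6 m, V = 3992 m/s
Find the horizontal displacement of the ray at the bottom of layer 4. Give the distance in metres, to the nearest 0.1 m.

Apply Snell's law at each interface; in layer i the horizontal offset is hᵢ·tan θᵢ.
Layer 1: θ = 6.90°; offset = 5.9·tan 6.90° = 0.714 m.
Layer 2: sin θ = 1228·sin 6.9°/853 = 0.1730, θ = 9.96°; offset = 3.7·tan 9.96° = 0.650 m.
Layer 3: sin θ = 2596·sin 6.9°/853 = 0.3656, θ = 21.45°; offset = 22.6·tan 21.45° = 8.878 m.
Layer 4: sin θ = 3992·sin 6.9°/853 = 0.5622, θ = 34.21°; offset = 24.6·tan 34.21° = 16.725 m.
Σ offsets = 26.966 m.

27.0 m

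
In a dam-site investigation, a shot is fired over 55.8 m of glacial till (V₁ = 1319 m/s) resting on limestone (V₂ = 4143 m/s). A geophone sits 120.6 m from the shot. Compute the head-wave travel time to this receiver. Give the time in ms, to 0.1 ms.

109.3 ms

t = x/V₂ + 2h·√(V₂²−V₁²)/(V₁V₂).
√(V₂²−V₁²) = √(4143²−1319²) = 3927.4 m/s; delay term = 2·55.8·3927.4/(1319·4143) = 0.08021 s.
t = 120.6/4143 + 0.08021 = 0.10932 s.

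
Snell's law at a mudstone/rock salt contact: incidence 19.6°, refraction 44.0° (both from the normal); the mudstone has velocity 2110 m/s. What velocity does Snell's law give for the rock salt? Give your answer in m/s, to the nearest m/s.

4369 m/s

sin 19.6° = 0.3355; sin 44.0° = 0.6947.
V₂ = V₁·(sin θ₂/sin θ₁) = 2110·(0.6947/0.3355) = 4369.42 m/s.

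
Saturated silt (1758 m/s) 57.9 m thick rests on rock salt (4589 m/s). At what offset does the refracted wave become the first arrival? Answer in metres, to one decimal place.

173.4 m

θ_c = arcsin(1758/4589) = 22.53°, so cos θ_c = 0.9237 and tᵢ = 2h cos θ_c/V₁ = 0.0608 s.
At crossover x/V₁ = x/V₂ + tᵢ ⇒ x = tᵢ/(1/V₁ − 1/V₂) = 0.06085/(5.6883e-04 − 2.1791e-04) = 173.39 m.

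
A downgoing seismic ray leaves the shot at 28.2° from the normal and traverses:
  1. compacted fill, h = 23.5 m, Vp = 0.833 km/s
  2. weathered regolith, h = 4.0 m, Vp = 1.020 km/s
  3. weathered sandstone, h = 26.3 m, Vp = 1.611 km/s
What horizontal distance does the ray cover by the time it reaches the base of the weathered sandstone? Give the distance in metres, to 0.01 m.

74.65 m

Apply Snell's law at each interface; in layer i the horizontal offset is hᵢ·tan θᵢ.
Layer 1: θ = 28.20°; offset = 23.5·tan 28.20° = 12.6006 m.
Layer 2: sin θ = 1.020·sin 28.2°/0.833 = 0.5786, θ = 35.35°; offset = 4.0·tan 35.35° = 2.8379 m.
Layer 3: sin θ = 1.611·sin 28.2°/0.833 = 0.9139, θ = 66.05°; offset = 26.3·tan 66.05° = 59.2100 m.
Summing the layer offsets gives 74.6485 m.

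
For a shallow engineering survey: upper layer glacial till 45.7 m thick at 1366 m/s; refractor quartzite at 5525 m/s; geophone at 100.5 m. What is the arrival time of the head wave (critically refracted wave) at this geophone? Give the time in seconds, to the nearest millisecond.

0.083 s

t = x/V₂ + 2h·√(V₂²−V₁²)/(V₁V₂).
√(V₂²−V₁²) = √(5525²−1366²) = 5353.5 m/s; delay term = 2·45.7·5353.5/(1366·5525) = 0.06483 s.
t = 100.5/5525 + 0.06483 = 0.08302 s.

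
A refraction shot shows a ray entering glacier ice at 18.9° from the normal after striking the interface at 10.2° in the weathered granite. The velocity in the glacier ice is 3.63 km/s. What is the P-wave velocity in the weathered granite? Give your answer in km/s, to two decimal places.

Snell's law: sin 10.2°/V₁ = sin 18.9°/V₂.
V₁ = V₂·sin 10.2°/sin 18.9° = 3.63 × 0.5467 = 1.98 km/s.

1.98 km/s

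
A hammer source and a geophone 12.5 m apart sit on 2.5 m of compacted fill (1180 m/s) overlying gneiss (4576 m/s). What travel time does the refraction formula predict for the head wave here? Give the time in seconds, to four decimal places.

θ_c = arcsin(V₁/V₂) = arcsin(1180/4576) = 14.94°, cos θ_c = 0.9662.
Intercept time tᵢ = 2h cos θ_c / V₁ = 2·2.5·0.9662/1180 = 0.00409 s.
t = x/V₂ + tᵢ = 12.5/4576 + 0.00409 = 0.00683 s.

0.0068 s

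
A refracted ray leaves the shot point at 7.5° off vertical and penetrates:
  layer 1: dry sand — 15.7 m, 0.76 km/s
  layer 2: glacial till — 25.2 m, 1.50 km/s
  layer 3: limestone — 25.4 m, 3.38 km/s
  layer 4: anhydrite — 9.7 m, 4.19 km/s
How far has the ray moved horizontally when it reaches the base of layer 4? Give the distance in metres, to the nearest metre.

37 m

p = sin θ₁/V₁ = sin 7.5°/0.76 = 1.7174e-01 s/km is conserved through the stack.
Layer 1: θ = 7.50°; offset = 15.7·tan 7.50° = 2.067 m.
Layer 2: sin θ = p·1.50 = 0.2576 → θ = 14.93°; offset = 25.2·tan 14.93° = 6.719 m.
Layer 3: sin θ = p·3.38 = 0.5805 → θ = 35.49°; offset = 25.4·tan 35.49° = 18.108 m.
Layer 4: sin θ = p·4.19 = 0.7196 → θ = 46.02°; offset = 9.7·tan 46.02° = 10.053 m.
Summing the layer offsets gives 36.946 m.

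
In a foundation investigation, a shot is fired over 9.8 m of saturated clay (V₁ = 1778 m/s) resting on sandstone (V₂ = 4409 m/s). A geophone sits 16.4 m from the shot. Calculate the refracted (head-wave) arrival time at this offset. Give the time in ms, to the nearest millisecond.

θ_c = arcsin(V₁/V₂) = arcsin(1778/4409) = 23.78°, cos θ_c = 0.9151.
Intercept time tᵢ = 2h cos θ_c / V₁ = 2·9.8·0.9151/1778 = 0.01009 s.
t = x/V₂ + tᵢ = 16.4/4409 + 0.01009 = 0.01381 s.

14 ms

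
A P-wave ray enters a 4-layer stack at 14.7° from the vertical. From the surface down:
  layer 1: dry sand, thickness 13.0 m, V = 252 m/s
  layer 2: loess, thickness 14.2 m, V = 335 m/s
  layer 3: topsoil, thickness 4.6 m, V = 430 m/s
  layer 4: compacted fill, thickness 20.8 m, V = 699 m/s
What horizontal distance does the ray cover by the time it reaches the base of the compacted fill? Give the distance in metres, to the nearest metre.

Ray parameter p = sin 14.7° / 252 m/s = 1.0070e-03 s/m.
Layer 1: θ = 14.70°; offset = 13.0·tan 14.70° = 3.410 m.
Layer 2: sin θ = p·335 = 0.3373 → θ = 19.71°; offset = 14.2·tan 19.71° = 5.088 m.
Layer 3: sin θ = p·430 = 0.4330 → θ = 25.66°; offset = 4.6·tan 25.66° = 2.210 m.
Layer 4: sin θ = p·699 = 0.7039 → θ = 44.74°; offset = 20.8·tan 44.74° = 20.611 m.
Summing the layer offsets gives 31.320 m.

31 m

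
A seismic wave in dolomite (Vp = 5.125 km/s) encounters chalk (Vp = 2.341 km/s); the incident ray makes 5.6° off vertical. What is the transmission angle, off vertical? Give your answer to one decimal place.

sin θ₁/V₁ = sin θ₂/V₂ ⇒ sin θ₂ = 2.341·sin 5.6°/5.125 = 2.341·0.0976/5.125 = 0.0446.
θ₂ = sin⁻¹(0.0446) = 2.55° (from vertical).

2.6°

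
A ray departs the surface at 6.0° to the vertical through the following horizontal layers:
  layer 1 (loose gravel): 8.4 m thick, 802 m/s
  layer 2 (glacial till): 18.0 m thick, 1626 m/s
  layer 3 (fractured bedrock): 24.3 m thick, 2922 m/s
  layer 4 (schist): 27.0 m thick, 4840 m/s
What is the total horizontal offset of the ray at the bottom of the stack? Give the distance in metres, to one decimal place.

36.7 m

Ray parameter p = sin 6.0° / 802 m/s = 1.3033e-04 s/m.
Layer 1: θ = 6.00°; offset = 8.4·tan 6.00° = 0.883 m.
Layer 2: sin θ = p·1626 = 0.2119 → θ = 12.24°; offset = 18.0·tan 12.24° = 3.903 m.
Layer 3: sin θ = p·2922 = 0.3808 → θ = 22.39°; offset = 24.3·tan 22.39° = 10.009 m.
Layer 4: sin θ = p·4840 = 0.6308 → θ = 39.11°; offset = 27.0·tan 39.11° = 21.951 m.
Σ offsets = 36.745 m.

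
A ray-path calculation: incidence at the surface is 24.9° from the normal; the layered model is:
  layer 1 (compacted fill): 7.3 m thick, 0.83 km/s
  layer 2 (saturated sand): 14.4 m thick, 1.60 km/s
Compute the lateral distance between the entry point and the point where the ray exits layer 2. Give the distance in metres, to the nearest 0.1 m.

23.4 m

Apply Snell's law at each interface; in layer i the horizontal offset is hᵢ·tan θᵢ.
Layer 1: θ = 24.90°; offset = 7.3·tan 24.90° = 3.389 m.
Layer 2: sin θ = 1.60·sin 24.9°/0.83 = 0.8116, θ = 54.26°; offset = 14.4·tan 54.26° = 20.007 m.
Summing the layer offsets gives 23.396 m.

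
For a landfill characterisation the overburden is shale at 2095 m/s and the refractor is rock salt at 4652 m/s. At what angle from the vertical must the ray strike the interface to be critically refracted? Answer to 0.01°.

26.77°

At critical incidence the refracted ray runs along the interface (θ₂ = 90°), so sin θ_c = V₁/V₂.
θ_c = arcsin(2095/4652) = arcsin 0.4503 = 26.77°.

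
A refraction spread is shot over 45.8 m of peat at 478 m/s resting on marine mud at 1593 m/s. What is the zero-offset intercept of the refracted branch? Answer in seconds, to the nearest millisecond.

0.183 s

θ_c = arcsin(V₁/V₂) = arcsin(478/1593) = 17.46°; cos θ_c = 0.9539.
tᵢ = 2h·cos θ_c / V₁ = 2·45.8·0.9539 / 478 = 0.18280 s.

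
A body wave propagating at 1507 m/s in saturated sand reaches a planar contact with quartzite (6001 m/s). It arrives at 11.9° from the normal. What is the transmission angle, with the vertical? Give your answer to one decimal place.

55.2°

Snell's law: sin θ₂ = (V₂/V₁)·sin θ₁ = (6001/1507)·sin 11.9° = 0.8211.
θ₂ = sin⁻¹(0.8211) = 55.20° (from vertical).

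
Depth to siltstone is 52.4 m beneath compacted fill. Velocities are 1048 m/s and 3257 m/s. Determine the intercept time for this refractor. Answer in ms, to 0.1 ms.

94.7 ms

tᵢ = 2h·√(V₂²−V₁²)/(V₁V₂).
√(V₂²−V₁²) = √(3257²−1048²) = 3083.8 m/s.
tᵢ = 2·52.4·3083.8/(1048·3257) = 0.09468 s.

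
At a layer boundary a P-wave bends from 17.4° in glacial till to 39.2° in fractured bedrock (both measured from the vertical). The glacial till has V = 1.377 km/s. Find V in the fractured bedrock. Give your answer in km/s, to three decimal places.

2.910 km/s

Snell's law: sin 17.4°/V₁ = sin 39.2°/V₂.
V₂ = V₁·sin 39.2°/sin 17.4° = 1.377 × 2.1135 = 2.910 km/s.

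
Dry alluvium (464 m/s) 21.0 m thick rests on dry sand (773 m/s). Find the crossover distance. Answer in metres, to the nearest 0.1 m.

x_cross = 2h·√((V₂+V₁)/(V₂−V₁)).
(V₂+V₁)/(V₂−V₁) = (773+464)/(773−464) = 4.0032; √ = 2.0008.
x_cross = 2·21.0·2.0008 = 84.03 m.

84.0 m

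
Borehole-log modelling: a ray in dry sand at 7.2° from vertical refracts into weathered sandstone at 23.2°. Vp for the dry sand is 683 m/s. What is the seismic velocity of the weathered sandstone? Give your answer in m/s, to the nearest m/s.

sin 7.2° = 0.1253; sin 23.2° = 0.3939.
V₂ = V₁·(sin θ₂/sin θ₁) = 683·(0.3939/0.1253) = 2146.78 m/s.

2147 m/s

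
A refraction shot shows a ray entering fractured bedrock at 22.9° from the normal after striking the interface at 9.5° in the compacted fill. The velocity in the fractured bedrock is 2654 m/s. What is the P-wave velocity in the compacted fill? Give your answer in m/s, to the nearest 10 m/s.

sin 9.5° = 0.1650; sin 22.9° = 0.3891.
V₁ = V₂·(sin θ₁/sin θ₂) = 2654·(0.1650/0.3891) = 1125.70 m/s.

1130 m/s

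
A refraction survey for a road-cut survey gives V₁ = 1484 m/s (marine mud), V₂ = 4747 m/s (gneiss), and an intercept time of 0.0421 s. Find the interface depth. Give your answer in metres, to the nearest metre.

θ_c = arcsin(1484/4747) = 18.22°; cos θ_c = 0.9499.
tᵢ = 2h cos θ_c/V₁ ⇒ h = tᵢ·V₁/(2 cos θ_c) = 0.0421·1484/(2·0.9499) = 32.89 m.

33 m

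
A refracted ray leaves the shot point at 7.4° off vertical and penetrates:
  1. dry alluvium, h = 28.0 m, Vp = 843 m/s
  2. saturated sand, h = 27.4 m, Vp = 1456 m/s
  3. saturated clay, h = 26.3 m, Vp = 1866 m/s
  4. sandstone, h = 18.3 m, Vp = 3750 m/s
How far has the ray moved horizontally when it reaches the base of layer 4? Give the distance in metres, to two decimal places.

30.50 m

p = sin θ₁/V₁ = sin 7.4°/843 = 1.5278e-04 s/m is conserved through the stack.
Layer 1: θ = 7.40°; offset = 28.0·tan 7.40° = 3.6366 m.
Layer 2: sin θ = p·1456 = 0.2225 → θ = 12.85°; offset = 27.4·tan 12.85° = 6.2518 m.
Layer 3: sin θ = p·1866 = 0.2851 → θ = 16.56°; offset = 26.3·tan 16.56° = 7.8226 m.
Layer 4: sin θ = p·3750 = 0.5729 → θ = 34.96°; offset = 18.3·tan 34.96° = 12.7924 m.
Σ offsets = 30.5034 m.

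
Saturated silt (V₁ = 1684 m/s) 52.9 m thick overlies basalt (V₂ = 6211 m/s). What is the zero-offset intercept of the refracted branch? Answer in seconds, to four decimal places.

0.0605 s

tᵢ = 2h·√(V₂²−V₁²)/(V₁V₂).
√(V₂²−V₁²) = √(6211²−1684²) = 5978.3 m/s.
tᵢ = 2·52.9·5978.3/(1684·6211) = 0.06047 s.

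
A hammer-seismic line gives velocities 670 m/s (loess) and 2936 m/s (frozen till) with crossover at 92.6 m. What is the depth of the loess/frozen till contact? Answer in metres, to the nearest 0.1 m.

36.7 m

x_cross = 2h·√((V₂+V₁)/(V₂−V₁)) → h = x_cross / (2·√((V₂+V₁)/(V₂−V₁))).
√((V₂+V₁)/(V₂−V₁)) = √((2936+670)/(2936−670)) = 1.2615.
h = 92.6 / (2·1.2615) = 36.70 m.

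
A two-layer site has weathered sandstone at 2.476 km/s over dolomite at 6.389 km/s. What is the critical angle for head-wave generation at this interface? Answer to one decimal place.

22.8°

Critical incidence: sin θ_c = V₁/V₂ = 2.476/6.389 = 0.3875.
θ_c = arcsin 0.3875 = 22.80°.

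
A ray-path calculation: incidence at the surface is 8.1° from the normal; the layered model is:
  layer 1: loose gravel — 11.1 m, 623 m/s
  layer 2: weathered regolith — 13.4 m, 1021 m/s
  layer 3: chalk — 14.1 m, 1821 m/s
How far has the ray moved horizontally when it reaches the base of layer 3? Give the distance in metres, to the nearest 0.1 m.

Apply Snell's law at each interface; in layer i the horizontal offset is hᵢ·tan θᵢ.
Layer 1: θ = 8.10°; offset = 11.1·tan 8.10° = 1.580 m.
Layer 2: sin θ = 1021·sin 8.1°/623 = 0.2309, θ = 13.35°; offset = 13.4·tan 13.35° = 3.180 m.
Layer 3: sin θ = 1821·sin 8.1°/623 = 0.4118, θ = 24.32°; offset = 14.1·tan 24.32° = 6.373 m.
Total horizontal offset = 11.133 m.

11.1 m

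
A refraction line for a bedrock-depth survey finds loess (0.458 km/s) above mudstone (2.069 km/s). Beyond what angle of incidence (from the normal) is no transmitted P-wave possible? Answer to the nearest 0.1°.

12.8°

Critical incidence: sin θ_c = V₁/V₂ = 0.458/2.069 = 0.2214.
θ_c = arcsin 0.2214 = 12.79°.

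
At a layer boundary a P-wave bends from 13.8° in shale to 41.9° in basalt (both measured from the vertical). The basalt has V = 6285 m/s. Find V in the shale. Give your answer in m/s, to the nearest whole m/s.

2245 m/s

sin 13.8° = 0.2385; sin 41.9° = 0.6678.
V₁ = V₂·(sin θ₁/sin θ₂) = 6285·(0.2385/0.6678) = 2244.85 m/s.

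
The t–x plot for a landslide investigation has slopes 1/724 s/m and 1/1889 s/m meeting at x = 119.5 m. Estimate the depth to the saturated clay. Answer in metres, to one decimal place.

39.9 m

h = (x_cross/2)·√((V₂−V₁)/(V₂+V₁)).
(V₂−V₁)/(V₂+V₁) = (1889−724)/(1889+724) = 0.4458; √ = 0.6677.
h = (119.5/2)·0.6677 = 39.90 m.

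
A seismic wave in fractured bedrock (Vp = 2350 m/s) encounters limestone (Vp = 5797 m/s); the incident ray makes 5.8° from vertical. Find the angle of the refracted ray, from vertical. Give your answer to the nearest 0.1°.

14.4°

Snell's law: sin θ₂ = (V₂/V₁)·sin θ₁ = (5797/2350)·sin 5.8° = 0.2493.
θ₂ = sin⁻¹(0.2493) = 14.44° (from vertical).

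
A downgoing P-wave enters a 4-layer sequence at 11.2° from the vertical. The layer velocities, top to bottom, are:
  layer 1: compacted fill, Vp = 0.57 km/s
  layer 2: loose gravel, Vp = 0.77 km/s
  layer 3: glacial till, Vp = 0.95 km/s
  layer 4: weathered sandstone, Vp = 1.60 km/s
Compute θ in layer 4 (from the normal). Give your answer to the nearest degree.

33°

Ray parameter p = sin 11.2° / 0.57 = 3.4076e-01 s/km.
sin θ_4 = p·V_4 = 3.4076e-01 × 1.60 = 0.5452.
θ_4 = 33.04° from the vertical.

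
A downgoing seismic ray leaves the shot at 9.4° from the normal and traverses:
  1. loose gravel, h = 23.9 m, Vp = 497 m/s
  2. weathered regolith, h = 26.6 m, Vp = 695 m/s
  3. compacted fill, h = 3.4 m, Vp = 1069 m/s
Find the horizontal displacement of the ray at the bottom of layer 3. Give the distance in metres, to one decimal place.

11.5 m

p = sin θ₁/V₁ = sin 9.4°/497 = 3.2862e-04 s/m is conserved through the stack.
Layer 1: θ = 9.40°; offset = 23.9·tan 9.40° = 3.957 m.
Layer 2: sin θ = p·695 = 0.2284 → θ = 13.20°; offset = 26.6·tan 13.20° = 6.240 m.
Layer 3: sin θ = p·1069 = 0.3513 → θ = 20.57°; offset = 3.4·tan 20.57° = 1.276 m.
Summing the layer offsets gives 11.473 m.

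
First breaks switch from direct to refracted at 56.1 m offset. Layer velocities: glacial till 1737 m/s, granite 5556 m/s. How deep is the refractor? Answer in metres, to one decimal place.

20.3 m

x_cross = 2h·√((V₂+V₁)/(V₂−V₁)) → h = x_cross / (2·√((V₂+V₁)/(V₂−V₁))).
√((V₂+V₁)/(V₂−V₁)) = √((5556+1737)/(5556−1737)) = 1.3819.
h = 56.1 / (2·1.3819) = 20.30 m.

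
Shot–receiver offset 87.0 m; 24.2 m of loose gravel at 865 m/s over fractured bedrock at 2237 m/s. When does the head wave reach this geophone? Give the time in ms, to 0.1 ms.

90.5 ms

θ_c = arcsin(V₁/V₂) = arcsin(865/2237) = 22.75°, cos θ_c = 0.9222.
Intercept time tᵢ = 2h cos θ_c / V₁ = 2·24.2·0.9222/865 = 0.05160 s.
t = x/V₂ + tᵢ = 87.0/2237 + 0.05160 = 0.09049 s.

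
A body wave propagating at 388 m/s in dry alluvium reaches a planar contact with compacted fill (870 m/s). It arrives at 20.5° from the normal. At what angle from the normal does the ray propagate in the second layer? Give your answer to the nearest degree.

Snell's law: sin θ₂ = (V₂/V₁)·sin θ₁ = (870/388)·sin 20.5° = 0.7853.
θ₂ = sin⁻¹(0.7853) = 51.74° (from vertical).

52°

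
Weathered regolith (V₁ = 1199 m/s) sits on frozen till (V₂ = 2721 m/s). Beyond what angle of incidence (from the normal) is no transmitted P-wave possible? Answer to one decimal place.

At critical incidence the refracted ray runs along the interface (θ₂ = 90°), so sin θ_c = V₁/V₂.
θ_c = arcsin(1199/2721) = arcsin 0.4406 = 26.15°.

26.1°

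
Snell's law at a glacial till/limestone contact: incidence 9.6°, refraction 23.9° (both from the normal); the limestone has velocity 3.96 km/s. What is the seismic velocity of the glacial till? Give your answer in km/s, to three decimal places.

1.630 km/s

sin 9.6° = 0.1668; sin 23.9° = 0.4051.
V₁ = V₂·(sin θ₁/sin θ₂) = 3.96·(0.1668/0.4051) = 1.630 km/s.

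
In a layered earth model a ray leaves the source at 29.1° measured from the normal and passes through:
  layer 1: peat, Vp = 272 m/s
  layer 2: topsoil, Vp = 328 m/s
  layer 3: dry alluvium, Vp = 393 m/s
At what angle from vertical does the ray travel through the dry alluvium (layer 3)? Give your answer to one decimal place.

Ray parameter p = sin 29.1° / 272 = 1.7880e-03 s/m.
sin θ_3 = p·V_3 = 1.7880e-03 × 393 = 0.7027.
θ_3 = arcsin 0.7027 = 44.64°.

44.6°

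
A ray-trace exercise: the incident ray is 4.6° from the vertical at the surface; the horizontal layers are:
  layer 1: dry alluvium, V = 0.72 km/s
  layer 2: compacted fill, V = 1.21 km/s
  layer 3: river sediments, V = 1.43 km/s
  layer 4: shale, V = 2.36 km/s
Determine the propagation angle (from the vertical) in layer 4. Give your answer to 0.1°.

15.2°

Snell's law across each interface conserves sin θ / V, so sin θ_4 = V_4·sin θ₁/V₁.
sin θ_4 = 2.36 × sin 4.6° / 0.72 = 0.2629.
θ_4 = arcsin 0.2629 = 15.24°.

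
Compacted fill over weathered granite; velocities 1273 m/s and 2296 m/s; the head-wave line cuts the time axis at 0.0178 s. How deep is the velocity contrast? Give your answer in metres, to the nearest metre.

14 m

θ_c = arcsin(1273/2296) = 33.67°; cos θ_c = 0.8322.
tᵢ = 2h cos θ_c/V₁ ⇒ h = tᵢ·V₁/(2 cos θ_c) = 0.0178·1273/(2·0.8322) = 13.61 m.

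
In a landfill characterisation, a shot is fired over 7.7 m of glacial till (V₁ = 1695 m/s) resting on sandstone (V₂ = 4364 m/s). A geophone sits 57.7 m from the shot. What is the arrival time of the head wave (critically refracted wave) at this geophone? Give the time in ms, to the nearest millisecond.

θ_c = arcsin(V₁/V₂) = arcsin(1695/4364) = 22.86°, cos θ_c = 0.9215.
Intercept time tᵢ = 2h cos θ_c / V₁ = 2·7.7·0.9215/1695 = 0.00837 s.
t = x/V₂ + tᵢ = 57.7/4364 + 0.00837 = 0.02159 s.

22 ms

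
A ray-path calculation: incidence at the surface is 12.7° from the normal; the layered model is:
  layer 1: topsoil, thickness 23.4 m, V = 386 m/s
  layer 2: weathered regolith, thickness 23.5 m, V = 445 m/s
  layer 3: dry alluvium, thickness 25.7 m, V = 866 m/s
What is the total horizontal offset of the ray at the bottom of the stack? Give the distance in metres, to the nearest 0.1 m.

Apply Snell's law at each interface; in layer i the horizontal offset is hᵢ·tan θᵢ.
Layer 1: θ = 12.70°; offset = 23.4·tan 12.70° = 5.273 m.
Layer 2: sin θ = 445·sin 12.7°/386 = 0.2534, θ = 14.68°; offset = 23.5·tan 14.68° = 6.157 m.
Layer 3: sin θ = 866·sin 12.7°/386 = 0.4932, θ = 29.55°; offset = 25.7·tan 29.55° = 14.572 m.
Total horizontal offset = 26.002 m.

26.0 m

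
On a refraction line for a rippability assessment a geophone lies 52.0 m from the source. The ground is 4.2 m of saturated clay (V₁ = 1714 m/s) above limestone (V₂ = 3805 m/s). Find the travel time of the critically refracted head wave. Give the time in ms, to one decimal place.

θ_c = arcsin(V₁/V₂) = arcsin(1714/3805) = 26.77°, cos θ_c = 0.8928.
Intercept time tᵢ = 2h cos θ_c / V₁ = 2·4.2·0.8928/1714 = 0.00438 s.
t = x/V₂ + tᵢ = 52.0/3805 + 0.00438 = 0.01804 s.

18.0 ms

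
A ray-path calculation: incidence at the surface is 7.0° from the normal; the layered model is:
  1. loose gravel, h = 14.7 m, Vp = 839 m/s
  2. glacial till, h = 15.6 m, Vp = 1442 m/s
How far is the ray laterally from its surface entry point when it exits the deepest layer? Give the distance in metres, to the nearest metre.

5 m

Apply Snell's law at each interface; in layer i the horizontal offset is hᵢ·tan θᵢ.
Layer 1: θ = 7.00°; offset = 14.7·tan 7.00° = 1.805 m.
Layer 2: sin θ = 1442·sin 7.0°/839 = 0.2095, θ = 12.09°; offset = 15.6·tan 12.09° = 3.342 m.
Σ offsets = 5.147 m.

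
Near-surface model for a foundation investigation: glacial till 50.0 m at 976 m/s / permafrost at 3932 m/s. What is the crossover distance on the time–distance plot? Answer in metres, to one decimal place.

θ_c = arcsin(976/3932) = 14.37°, so cos θ_c = 0.9687 and tᵢ = 2h cos θ_c/V₁ = 0.0993 s.
At crossover x/V₁ = x/V₂ + tᵢ ⇒ x = tᵢ/(1/V₁ − 1/V₂) = 0.09925/(1.0246e-03 − 2.5432e-04) = 128.85 m.

128.9 m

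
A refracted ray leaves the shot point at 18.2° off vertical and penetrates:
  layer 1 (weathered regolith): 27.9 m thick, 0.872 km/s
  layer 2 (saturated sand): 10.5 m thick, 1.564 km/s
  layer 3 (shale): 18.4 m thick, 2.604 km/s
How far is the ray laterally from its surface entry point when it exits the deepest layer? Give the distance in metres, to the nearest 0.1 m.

63.9 m

Apply Snell's law at each interface; in layer i the horizontal offset is hᵢ·tan θᵢ.
Layer 1: θ = 18.20°; offset = 27.9·tan 18.20° = 9.173 m.
Layer 2: sin θ = 1.564·sin 18.2°/0.872 = 0.5602, θ = 34.07°; offset = 10.5·tan 34.07° = 7.101 m.
Layer 3: sin θ = 2.604·sin 18.2°/0.872 = 0.9327, θ = 68.86°; offset = 18.4·tan 68.86° = 47.588 m.
Total horizontal offset = 63.861 m.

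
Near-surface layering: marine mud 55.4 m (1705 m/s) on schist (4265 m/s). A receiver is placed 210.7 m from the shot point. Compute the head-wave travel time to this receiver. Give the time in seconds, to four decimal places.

0.1090 s

θ_c = arcsin(V₁/V₂) = arcsin(1705/4265) = 23.56°, cos θ_c = 0.9166.
Intercept time tᵢ = 2h cos θ_c / V₁ = 2·55.4·0.9166/1705 = 0.05957 s.
t = x/V₂ + tᵢ = 210.7/4265 + 0.05957 = 0.10897 s.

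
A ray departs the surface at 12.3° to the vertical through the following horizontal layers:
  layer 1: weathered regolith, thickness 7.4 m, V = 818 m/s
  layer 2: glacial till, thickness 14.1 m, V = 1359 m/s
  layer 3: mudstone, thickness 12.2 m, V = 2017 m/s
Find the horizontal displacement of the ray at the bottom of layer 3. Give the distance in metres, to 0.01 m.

14.48 m

Apply Snell's law at each interface; in layer i the horizontal offset is hᵢ·tan θᵢ.
Layer 1: θ = 12.30°; offset = 7.4·tan 12.30° = 1.6135 m.
Layer 2: sin θ = 1359·sin 12.3°/818 = 0.3539, θ = 20.73°; offset = 14.1·tan 20.73° = 5.3357 m.
Layer 3: sin θ = 2017·sin 12.3°/818 = 0.5253, θ = 31.69°; offset = 12.2·tan 31.69° = 7.5312 m.
Summing the layer offsets gives 14.4803 m.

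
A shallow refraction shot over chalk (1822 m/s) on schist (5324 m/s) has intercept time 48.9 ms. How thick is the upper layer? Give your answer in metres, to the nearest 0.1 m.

h = tᵢ·V₁·V₂ / (2·√(V₂²−V₁²)).
√(V₂²−V₁²) = √(5324² − 1822²) = 5002.5 m/s.
h = 0.0489 s × 1822 × 5324 / (2 × 5002.5) = 47.41 m.

47.4 m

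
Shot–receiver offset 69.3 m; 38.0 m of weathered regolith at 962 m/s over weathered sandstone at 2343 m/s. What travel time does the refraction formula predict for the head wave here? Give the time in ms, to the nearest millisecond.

102 ms

t = x/V₂ + 2h·√(V₂²−V₁²)/(V₁V₂).
√(V₂²−V₁²) = √(2343²−962²) = 2136.4 m/s; delay term = 2·38.0·2136.4/(962·2343) = 0.07204 s.
t = 69.3/2343 + 0.07204 = 0.10161 s.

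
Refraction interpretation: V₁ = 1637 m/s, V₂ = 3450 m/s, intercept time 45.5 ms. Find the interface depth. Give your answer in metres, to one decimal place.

θ_c = arcsin(1637/3450) = 28.33°; cos θ_c = 0.8803.
tᵢ = 2h cos θ_c/V₁ ⇒ h = tᵢ·V₁/(2 cos θ_c) = 0.0455·1637/(2·0.8803) = 42.31 m.

42.3 m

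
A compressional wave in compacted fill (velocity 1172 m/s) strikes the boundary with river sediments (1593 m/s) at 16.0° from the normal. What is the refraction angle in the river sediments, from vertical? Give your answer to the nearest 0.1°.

sin θ₁/V₁ = sin θ₂/V₂ ⇒ sin θ₂ = 1593·sin 16.0°/1172 = 1593·0.2756/1172 = 0.3747.
θ₂ = sin⁻¹(0.3747) = 22.00° (from vertical).

22.0°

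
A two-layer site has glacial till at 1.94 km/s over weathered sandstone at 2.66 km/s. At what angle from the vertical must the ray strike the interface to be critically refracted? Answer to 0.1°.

Critical incidence: sin θ_c = V₁/V₂ = 1.94/2.66 = 0.7293.
θ_c = arcsin 0.7293 = 46.83°.

46.8°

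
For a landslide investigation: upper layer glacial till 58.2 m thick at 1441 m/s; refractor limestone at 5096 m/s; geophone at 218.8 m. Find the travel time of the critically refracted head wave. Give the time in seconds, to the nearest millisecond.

0.120 s

θ_c = arcsin(V₁/V₂) = arcsin(1441/5096) = 16.43°, cos θ_c = 0.9592.
Intercept time tᵢ = 2h cos θ_c / V₁ = 2·58.2·0.9592/1441 = 0.07748 s.
t = x/V₂ + tᵢ = 218.8/5096 + 0.07748 = 0.12042 s.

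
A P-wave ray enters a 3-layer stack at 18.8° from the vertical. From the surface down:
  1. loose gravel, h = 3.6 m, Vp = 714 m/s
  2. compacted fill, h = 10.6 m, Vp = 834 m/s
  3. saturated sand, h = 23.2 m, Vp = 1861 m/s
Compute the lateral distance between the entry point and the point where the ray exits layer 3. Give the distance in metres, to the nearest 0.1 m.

41.4 m

Apply Snell's law at each interface; in layer i the horizontal offset is hᵢ·tan θᵢ.
Layer 1: θ = 18.80°; offset = 3.6·tan 18.80° = 1.226 m.
Layer 2: sin θ = 834·sin 18.8°/714 = 0.3764, θ = 22.11°; offset = 10.6·tan 22.11° = 4.307 m.
Layer 3: sin θ = 1861·sin 18.8°/714 = 0.8400, θ = 57.14°; offset = 23.2·tan 57.14° = 35.912 m.
Total horizontal offset = 41.445 m.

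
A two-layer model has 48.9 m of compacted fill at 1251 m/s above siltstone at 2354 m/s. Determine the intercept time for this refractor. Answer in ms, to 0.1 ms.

tᵢ = 2h·√(V₂²−V₁²)/(V₁V₂).
√(V₂²−V₁²) = √(2354²−1251²) = 1994.1 m/s.
tᵢ = 2·48.9·1994.1/(1251·2354) = 0.06622 s.

66.2 ms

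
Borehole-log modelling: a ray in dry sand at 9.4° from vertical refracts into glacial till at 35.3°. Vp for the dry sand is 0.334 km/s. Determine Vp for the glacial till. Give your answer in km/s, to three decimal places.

1.182 km/s

Snell's law: sin 9.4°/V₁ = sin 35.3°/V₂.
V₂ = V₁·sin 35.3°/sin 9.4° = 0.334 × 3.5381 = 1.182 km/s.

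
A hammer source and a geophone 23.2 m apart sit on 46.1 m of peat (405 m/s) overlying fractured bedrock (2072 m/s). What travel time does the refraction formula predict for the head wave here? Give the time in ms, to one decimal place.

234.5 ms

t = x/V₂ + 2h·√(V₂²−V₁²)/(V₁V₂).
√(V₂²−V₁²) = √(2072²−405²) = 2032.0 m/s; delay term = 2·46.1·2032.0/(405·2072) = 0.22326 s.
t = 23.2/2072 + 0.22326 = 0.23446 s.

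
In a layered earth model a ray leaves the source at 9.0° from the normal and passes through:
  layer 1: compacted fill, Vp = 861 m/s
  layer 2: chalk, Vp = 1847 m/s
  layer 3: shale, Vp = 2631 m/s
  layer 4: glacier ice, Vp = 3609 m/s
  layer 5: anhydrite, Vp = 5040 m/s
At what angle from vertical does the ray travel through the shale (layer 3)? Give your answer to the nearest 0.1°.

28.6°

Snell's law across each interface conserves sin θ / V, so sin θ_3 = V_3·sin θ₁/V₁.
sin θ_3 = 2631 × sin 9.0° / 861 = 0.4780.
θ_3 = arcsin 0.4780 = 28.56°.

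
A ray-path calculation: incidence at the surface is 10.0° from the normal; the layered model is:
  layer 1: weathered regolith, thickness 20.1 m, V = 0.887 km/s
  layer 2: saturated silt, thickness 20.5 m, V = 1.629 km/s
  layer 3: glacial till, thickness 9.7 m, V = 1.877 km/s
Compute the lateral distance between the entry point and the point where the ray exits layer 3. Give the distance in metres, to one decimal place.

Ray parameter p = sin 10.0° / 0.887 km/s = 1.9577e-01 s/km.
Layer 1: θ = 10.00°; offset = 20.1·tan 10.00° = 3.544 m.
Layer 2: sin θ = p·1.629 = 0.3189 → θ = 18.60°; offset = 20.5·tan 18.60° = 6.898 m.
Layer 3: sin θ = p·1.877 = 0.3675 → θ = 21.56°; offset = 9.7·tan 21.56° = 3.832 m.
Summing the layer offsets gives 14.274 m.

14.3 m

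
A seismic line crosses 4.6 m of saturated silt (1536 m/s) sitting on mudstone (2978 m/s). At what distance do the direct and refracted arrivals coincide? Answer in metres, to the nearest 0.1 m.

θ_c = arcsin(1536/2978) = 31.05°, so cos θ_c = 0.8567 and tᵢ = 2h cos θ_c/V₁ = 0.0051 s.
At crossover x/V₁ = x/V₂ + tᵢ ⇒ x = tᵢ/(1/V₁ − 1/V₂) = 0.00513/(6.5104e-04 − 3.3580e-04) = 16.28 m.

16.3 m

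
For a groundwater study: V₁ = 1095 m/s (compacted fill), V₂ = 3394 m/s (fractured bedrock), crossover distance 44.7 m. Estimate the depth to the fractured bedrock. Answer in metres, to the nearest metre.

16 m

x_cross = 2h·√((V₂+V₁)/(V₂−V₁)) → h = x_cross / (2·√((V₂+V₁)/(V₂−V₁))).
√((V₂+V₁)/(V₂−V₁)) = √((3394+1095)/(3394−1095)) = 1.3974.
h = 44.7 / (2·1.3974) = 15.99 m.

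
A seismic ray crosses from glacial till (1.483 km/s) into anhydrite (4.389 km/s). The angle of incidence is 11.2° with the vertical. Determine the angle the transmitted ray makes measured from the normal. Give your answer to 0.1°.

35.1°

sin θ₁/V₁ = sin θ₂/V₂ ⇒ sin θ₂ = 4.389·sin 11.2°/1.483 = 4.389·0.1942/1.483 = 0.5748.
θ₂ = arcsin 0.5748 = 35.09° from the normal.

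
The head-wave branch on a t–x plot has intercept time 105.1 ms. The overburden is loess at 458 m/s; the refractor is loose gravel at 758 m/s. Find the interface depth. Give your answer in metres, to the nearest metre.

h = tᵢ·V₁·V₂ / (2·√(V₂²−V₁²)).
√(V₂²−V₁²) = √(758² − 458²) = 604.0 m/s.
h = 0.1051 s × 458 × 758 / (2 × 604.0) = 30.21 m.

30 m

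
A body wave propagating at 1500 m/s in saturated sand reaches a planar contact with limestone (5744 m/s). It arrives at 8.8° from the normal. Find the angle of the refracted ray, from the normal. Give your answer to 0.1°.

sin θ₁/V₁ = sin θ₂/V₂ ⇒ sin θ₂ = 5744·sin 8.8°/1500 = 5744·0.1530/1500 = 0.5858.
θ₂ = sin⁻¹(0.5858) = 35.86° (from vertical).

35.9°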